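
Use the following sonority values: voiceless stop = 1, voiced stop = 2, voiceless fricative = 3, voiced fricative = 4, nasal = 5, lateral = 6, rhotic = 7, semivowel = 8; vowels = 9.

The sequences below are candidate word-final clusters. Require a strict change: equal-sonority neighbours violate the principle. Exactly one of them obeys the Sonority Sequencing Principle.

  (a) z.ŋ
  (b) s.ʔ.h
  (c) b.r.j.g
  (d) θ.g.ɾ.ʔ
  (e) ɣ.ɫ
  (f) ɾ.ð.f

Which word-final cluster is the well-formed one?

f

(a) 4-5 → violates
(b) 3-1-3 → violates
(c) 2-7-8-2 → violates
(d) 3-2-7-1 → violates
(e) 4-6 → violates
(f) 7-4-3 → obeys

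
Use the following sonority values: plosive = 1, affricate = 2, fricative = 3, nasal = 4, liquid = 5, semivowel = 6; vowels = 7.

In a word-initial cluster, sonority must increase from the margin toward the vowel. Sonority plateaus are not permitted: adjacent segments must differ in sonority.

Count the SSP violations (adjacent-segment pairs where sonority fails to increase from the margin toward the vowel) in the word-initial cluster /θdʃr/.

1

/θ/ is a fricative (sonority 3).
/d/ is a plosive (sonority 1).
/ʃ/ is a fricative (sonority 3).
/r/ is a liquid (sonority 5).
/θ/→/d/: 3→1 (does not rise) — violation.
/d/→/ʃ/: 1→3 (rises) — ok.
/ʃ/→/r/: 3→5 (rises) — ok.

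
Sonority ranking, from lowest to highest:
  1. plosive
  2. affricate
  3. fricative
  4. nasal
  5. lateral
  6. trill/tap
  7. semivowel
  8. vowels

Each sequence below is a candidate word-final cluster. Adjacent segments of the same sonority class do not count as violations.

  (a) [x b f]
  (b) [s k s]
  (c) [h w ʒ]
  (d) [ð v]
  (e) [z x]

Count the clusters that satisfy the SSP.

2

(a) 3-1-3 → violates
(b) 3-1-3 → violates
(c) 3-7-3 → violates
(d) 3-3 → obeys
(e) 3-3 → obeys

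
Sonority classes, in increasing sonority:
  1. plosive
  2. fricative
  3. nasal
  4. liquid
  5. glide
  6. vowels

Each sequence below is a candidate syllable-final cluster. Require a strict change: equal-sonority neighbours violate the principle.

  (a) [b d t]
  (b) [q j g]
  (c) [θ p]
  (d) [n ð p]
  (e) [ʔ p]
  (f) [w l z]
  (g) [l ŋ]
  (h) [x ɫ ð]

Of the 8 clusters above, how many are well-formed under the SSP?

4

(a) sonority 1-1-1: ill-formed.
(b) sonority 1-5-1: ill-formed.
(c) sonority 2-1: well-formed.
(d) sonority 3-2-1: well-formed.
(e) sonority 1-1: ill-formed.
(f) sonority 5-4-2: well-formed.
(g) sonority 4-3: well-formed.
(h) sonority 2-4-2: ill-formed.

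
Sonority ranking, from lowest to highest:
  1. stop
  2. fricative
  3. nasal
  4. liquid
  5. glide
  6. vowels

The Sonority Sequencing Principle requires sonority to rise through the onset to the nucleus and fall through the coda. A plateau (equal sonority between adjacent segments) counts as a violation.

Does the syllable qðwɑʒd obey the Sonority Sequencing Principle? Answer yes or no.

Onset: /q/ is a stop (sonority 1), /ð/ is a fricative (sonority 2), /w/ is a glide (sonority 5); then the nucleus /ɑ/ (sonority 6).
Onset profile 1-2-5-6 — rises to the nucleus.
Coda: /ʒ/ is a fricative (sonority 2), /d/ is a stop (sonority 1).
Coda profile 6-2-1 — falls from the nucleus.

yes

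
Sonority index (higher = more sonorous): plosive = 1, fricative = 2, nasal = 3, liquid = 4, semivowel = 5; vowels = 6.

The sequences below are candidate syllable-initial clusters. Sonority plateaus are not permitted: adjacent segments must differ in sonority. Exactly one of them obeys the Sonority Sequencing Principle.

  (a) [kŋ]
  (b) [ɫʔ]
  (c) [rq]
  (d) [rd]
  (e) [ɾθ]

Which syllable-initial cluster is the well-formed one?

a

(a) [kŋ]: profile 1-3 — obeys.
(b) [ɫʔ]: profile 4-1 — violates.
(c) [rq]: profile 4-1 — violates.
(d) [rd]: profile 4-1 — violates.
(e) [ɾθ]: profile 4-2 — violates.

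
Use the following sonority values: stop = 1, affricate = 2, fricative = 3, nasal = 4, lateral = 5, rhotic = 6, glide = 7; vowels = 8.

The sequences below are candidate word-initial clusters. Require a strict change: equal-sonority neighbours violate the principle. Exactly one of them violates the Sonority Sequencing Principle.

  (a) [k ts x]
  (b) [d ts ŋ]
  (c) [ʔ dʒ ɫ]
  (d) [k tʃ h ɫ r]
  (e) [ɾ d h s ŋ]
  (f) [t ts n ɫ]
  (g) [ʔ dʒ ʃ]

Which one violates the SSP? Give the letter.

(a) [k ts x]: profile 1-2-3 — obeys.
(b) [d ts ŋ]: profile 1-2-4 — obeys.
(c) [ʔ dʒ ɫ]: profile 1-2-5 — obeys.
(d) [k tʃ h ɫ r]: profile 1-2-3-5-6 — obeys.
(e) [ɾ d h s ŋ]: profile 6-1-3-3-4 — violates.
(f) [t ts n ɫ]: profile 1-2-4-5 — obeys.
(g) [ʔ dʒ ʃ]: profile 1-2-3 — obeys.

e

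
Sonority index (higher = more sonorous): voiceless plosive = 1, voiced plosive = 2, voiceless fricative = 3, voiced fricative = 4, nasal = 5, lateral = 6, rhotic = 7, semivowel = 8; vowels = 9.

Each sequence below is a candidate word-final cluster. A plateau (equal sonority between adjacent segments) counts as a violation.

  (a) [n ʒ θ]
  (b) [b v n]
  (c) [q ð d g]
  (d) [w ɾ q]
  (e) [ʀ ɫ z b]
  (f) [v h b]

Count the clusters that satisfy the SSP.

(a) 5-4-3 → obeys
(b) 2-4-5 → violates
(c) 1-4-2-2 → violates
(d) 8-7-1 → obeys
(e) 7-6-4-2 → obeys
(f) 4-3-2 → obeys

4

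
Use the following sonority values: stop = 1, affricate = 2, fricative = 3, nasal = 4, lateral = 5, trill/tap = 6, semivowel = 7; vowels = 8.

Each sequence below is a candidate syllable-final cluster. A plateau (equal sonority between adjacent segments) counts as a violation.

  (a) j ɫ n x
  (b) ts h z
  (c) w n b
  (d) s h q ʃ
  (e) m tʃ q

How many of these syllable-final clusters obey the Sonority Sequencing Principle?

3

(a) 7-5-4-3 → obeys
(b) 2-3-3 → violates
(c) 7-4-1 → obeys
(d) 3-3-1-3 → violates
(e) 4-2-1 → obeys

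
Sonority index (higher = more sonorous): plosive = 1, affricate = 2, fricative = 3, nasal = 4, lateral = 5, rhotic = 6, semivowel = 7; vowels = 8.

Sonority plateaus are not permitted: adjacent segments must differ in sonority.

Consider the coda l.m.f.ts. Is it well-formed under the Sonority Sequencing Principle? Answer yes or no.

yes

/l/ is a lateral (sonority 5).
/m/ is a nasal (sonority 4).
/f/ is a fricative (sonority 3).
/ts/ is an affricate (sonority 2).
The profile 5-4-3-2 strictly falls, so the coda satisfies the SSP.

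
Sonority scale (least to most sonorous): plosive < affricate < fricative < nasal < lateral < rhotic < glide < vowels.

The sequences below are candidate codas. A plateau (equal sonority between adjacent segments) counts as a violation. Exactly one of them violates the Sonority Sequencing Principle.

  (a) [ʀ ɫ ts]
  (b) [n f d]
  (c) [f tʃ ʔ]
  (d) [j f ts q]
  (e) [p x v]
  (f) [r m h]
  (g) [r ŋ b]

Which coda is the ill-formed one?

e

(a) sonority 6-5-2: well-formed.
(b) sonority 4-3-1: well-formed.
(c) sonority 3-2-1: well-formed.
(d) sonority 7-3-2-1: well-formed.
(e) sonority 1-3-3: ill-formed.
(f) sonority 6-4-3: well-formed.
(g) sonority 6-4-1: well-formed.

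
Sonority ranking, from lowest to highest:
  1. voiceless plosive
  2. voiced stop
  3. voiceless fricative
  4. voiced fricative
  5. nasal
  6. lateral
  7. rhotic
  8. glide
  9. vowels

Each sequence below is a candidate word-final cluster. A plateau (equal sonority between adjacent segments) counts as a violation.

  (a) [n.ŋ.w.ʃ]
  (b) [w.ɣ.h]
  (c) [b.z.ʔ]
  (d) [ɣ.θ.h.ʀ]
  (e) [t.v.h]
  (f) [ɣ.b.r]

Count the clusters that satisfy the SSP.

1

(a) [n.ŋ.w.ʃ]: profile 5-5-8-3 — violates.
(b) [w.ɣ.h]: profile 8-4-3 — obeys.
(c) [b.z.ʔ]: profile 2-4-1 — violates.
(d) [ɣ.θ.h.ʀ]: profile 4-3-3-7 — violates.
(e) [t.v.h]: profile 1-4-3 — violates.
(f) [ɣ.b.r]: profile 4-2-7 — violates.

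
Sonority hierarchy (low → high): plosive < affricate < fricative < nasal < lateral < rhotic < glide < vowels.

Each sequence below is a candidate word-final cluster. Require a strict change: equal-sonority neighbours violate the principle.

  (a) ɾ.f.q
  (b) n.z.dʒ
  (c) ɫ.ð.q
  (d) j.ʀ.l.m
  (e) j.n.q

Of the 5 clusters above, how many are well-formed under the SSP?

(a) ɾ.f.q: profile 6-3-1 — obeys.
(b) n.z.dʒ: profile 4-3-2 — obeys.
(c) ɫ.ð.q: profile 5-3-1 — obeys.
(d) j.ʀ.l.m: profile 7-6-5-4 — obeys.
(e) j.n.q: profile 7-4-1 — obeys.

5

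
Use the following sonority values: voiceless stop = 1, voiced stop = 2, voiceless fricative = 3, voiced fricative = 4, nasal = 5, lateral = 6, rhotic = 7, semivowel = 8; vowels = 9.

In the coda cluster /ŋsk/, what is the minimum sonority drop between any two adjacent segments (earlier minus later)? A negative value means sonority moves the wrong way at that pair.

2

/ŋ/: nasal = 5.
/s/: voiceless fricative = 3.
/k/: voiceless stop = 1.
/ŋ/→/s/: change +2.
/s/→/k/: change +2.
Minimum = 2.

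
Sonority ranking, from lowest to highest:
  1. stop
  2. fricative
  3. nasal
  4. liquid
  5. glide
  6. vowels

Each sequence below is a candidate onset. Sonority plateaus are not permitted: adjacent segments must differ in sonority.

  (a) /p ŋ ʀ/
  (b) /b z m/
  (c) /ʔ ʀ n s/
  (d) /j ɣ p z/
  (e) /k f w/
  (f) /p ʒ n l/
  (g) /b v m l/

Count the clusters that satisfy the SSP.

(a) /p ŋ ʀ/: profile 1-3-4 — obeys.
(b) /b z m/: profile 1-2-3 — obeys.
(c) /ʔ ʀ n s/: profile 1-4-3-2 — violates.
(d) /j ɣ p z/: profile 5-2-1-2 — violates.
(e) /k f w/: profile 1-2-5 — obeys.
(f) /p ʒ n l/: profile 1-2-3-4 — obeys.
(g) /b v m l/: profile 1-2-3-4 — obeys.

5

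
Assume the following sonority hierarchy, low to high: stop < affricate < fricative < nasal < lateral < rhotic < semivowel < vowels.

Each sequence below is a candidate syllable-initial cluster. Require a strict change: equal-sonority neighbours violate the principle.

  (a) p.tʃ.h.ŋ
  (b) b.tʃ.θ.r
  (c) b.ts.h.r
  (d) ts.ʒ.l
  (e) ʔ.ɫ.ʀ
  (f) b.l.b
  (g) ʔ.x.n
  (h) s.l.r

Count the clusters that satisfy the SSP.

(a) sonority 1-2-3-4: well-formed.
(b) sonority 1-2-3-6: well-formed.
(c) sonority 1-2-3-6: well-formed.
(d) sonority 2-3-5: well-formed.
(e) sonority 1-5-6: well-formed.
(f) sonority 1-5-1: ill-formed.
(g) sonority 1-3-4: well-formed.
(h) sonority 3-5-6: well-formed.

7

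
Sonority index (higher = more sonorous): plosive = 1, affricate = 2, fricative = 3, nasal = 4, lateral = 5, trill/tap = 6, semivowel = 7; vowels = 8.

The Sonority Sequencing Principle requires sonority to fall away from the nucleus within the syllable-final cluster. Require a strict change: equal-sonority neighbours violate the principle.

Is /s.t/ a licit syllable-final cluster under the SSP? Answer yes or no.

yes

/s/ — fricative, sonority 3.
/t/ — plosive, sonority 1.
The profile 3-1 strictly falls, so the syllable-final cluster satisfies the SSP.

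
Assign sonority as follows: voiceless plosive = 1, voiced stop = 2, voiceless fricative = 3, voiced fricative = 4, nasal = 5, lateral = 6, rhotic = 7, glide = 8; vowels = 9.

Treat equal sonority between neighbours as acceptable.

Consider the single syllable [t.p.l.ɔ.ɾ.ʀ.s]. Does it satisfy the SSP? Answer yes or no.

yes

Onset: /t/ is a voiceless plosive (sonority 1), /p/ is a voiceless plosive (sonority 1), /l/ is a lateral (sonority 6); then the nucleus /ɔ/ (sonority 9).
Onset profile 1-1-6-9 — rises to the nucleus.
Coda: /ɾ/ is a rhotic (sonority 7), /ʀ/ is a rhotic (sonority 7), /s/ is a voiceless fricative (sonority 3).
Coda profile 9-7-7-3 — falls from the nucleus.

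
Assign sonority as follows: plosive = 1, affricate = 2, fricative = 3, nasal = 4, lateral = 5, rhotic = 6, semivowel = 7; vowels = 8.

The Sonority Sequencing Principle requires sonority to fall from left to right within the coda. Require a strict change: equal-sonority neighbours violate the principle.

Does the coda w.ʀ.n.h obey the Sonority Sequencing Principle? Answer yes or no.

/w/ — semivowel, sonority 7.
/ʀ/ — rhotic, sonority 6.
/n/ — nasal, sonority 4.
/h/ — fricative, sonority 3.
The profile 7-6-4-3 strictly falls, so the coda satisfies the SSP.

yes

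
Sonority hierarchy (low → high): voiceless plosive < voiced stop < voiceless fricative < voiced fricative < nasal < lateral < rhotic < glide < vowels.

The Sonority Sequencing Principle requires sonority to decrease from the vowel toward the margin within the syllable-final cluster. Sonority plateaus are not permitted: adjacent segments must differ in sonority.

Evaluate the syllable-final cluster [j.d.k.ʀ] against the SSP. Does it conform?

/j/ is a glide (sonority 8).
/d/ is a voiced stop (sonority 2).
/k/ is a voiceless plosive (sonority 1).
/ʀ/ is a rhotic (sonority 7).
The profile is 8-2-1-7. Between /k/ (1) and /ʀ/ (7) sonority does not fall, so the cluster violates the SSP.

no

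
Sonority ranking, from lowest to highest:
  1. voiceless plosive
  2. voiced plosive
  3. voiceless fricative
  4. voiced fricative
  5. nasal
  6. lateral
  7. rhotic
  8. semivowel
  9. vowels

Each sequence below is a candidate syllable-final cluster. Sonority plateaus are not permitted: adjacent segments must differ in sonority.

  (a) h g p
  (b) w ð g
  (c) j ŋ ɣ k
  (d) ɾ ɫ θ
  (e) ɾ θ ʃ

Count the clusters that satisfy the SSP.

4

(a) sonority 3-2-1: well-formed.
(b) sonority 8-4-2: well-formed.
(c) sonority 8-5-4-1: well-formed.
(d) sonority 7-6-3: well-formed.
(e) sonority 7-3-3: ill-formed.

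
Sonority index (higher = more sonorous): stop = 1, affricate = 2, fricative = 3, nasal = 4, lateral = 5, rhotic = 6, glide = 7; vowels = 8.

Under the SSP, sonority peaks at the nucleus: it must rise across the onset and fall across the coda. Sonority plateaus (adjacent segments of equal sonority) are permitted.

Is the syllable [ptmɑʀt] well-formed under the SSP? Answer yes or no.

Onset: /p/ is a stop (sonority 1), /t/ is a stop (sonority 1), /m/ is a nasal (sonority 4); then the nucleus /ɑ/ (sonority 8).
Onset profile 1-1-4-8 — rises to the nucleus.
Coda: /ʀ/ is a rhotic (sonority 6), /t/ is a stop (sonority 1).
Coda profile 8-6-1 — falls from the nucleus.

yes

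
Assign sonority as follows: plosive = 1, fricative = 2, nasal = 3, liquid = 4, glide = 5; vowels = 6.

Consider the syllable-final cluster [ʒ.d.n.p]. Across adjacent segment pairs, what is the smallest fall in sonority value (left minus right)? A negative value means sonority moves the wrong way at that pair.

-2

/ʒ/: fricative = 2.
/d/: plosive = 1.
/n/: nasal = 3.
/p/: plosive = 1.
/ʒ/→/d/: change +1.
/d/→/n/: change -2.
/n/→/p/: change +2.
Minimum = -2.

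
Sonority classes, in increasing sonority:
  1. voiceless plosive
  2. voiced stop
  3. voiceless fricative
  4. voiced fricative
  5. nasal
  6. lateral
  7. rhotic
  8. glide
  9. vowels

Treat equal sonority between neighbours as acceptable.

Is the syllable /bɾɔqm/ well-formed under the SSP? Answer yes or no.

no

Onset: /b/ is a voiced stop (sonority 2), /ɾ/ is a rhotic (sonority 7); then the nucleus /ɔ/ (sonority 9).
Onset profile 2-7-9 — rises to the nucleus.
Coda: /q/ is a voiceless plosive (sonority 1), /m/ is a nasal (sonority 5).
Coda profile 9-1-5 — does not fall throughout.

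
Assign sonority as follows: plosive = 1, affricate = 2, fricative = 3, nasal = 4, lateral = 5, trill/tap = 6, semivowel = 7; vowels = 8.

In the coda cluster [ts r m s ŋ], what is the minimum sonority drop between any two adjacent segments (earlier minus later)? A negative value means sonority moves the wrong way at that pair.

-4

/ts/ — affricate, sonority 2.
/r/ — trill/tap, sonority 6.
/m/ — nasal, sonority 4.
/s/ — fricative, sonority 3.
/ŋ/ — nasal, sonority 4.
/ts/→/r/: change -4.
/r/→/m/: change +2.
/m/→/s/: change +1.
/s/→/ŋ/: change -1.
Minimum = -4.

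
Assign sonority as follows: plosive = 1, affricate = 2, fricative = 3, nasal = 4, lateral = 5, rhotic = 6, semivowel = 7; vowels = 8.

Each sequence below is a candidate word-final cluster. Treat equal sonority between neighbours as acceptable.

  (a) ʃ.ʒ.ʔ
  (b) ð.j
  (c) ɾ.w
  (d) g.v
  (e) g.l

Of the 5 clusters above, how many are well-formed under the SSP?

1

(a) 3-3-1 → obeys
(b) 3-7 → violates
(c) 6-7 → violates
(d) 1-3 → violates
(e) 1-5 → violates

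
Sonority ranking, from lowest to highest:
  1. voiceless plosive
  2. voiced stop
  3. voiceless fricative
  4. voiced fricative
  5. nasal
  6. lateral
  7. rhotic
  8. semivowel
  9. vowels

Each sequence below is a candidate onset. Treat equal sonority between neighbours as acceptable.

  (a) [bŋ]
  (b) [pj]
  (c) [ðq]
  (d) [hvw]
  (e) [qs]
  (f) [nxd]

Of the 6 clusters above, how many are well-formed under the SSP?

(a) [bŋ]: profile 2-5 — obeys.
(b) [pj]: profile 1-8 — obeys.
(c) [ðq]: profile 4-1 — violates.
(d) [hvw]: profile 3-4-8 — obeys.
(e) [qs]: profile 1-3 — obeys.
(f) [nxd]: profile 5-3-2 — violates.

4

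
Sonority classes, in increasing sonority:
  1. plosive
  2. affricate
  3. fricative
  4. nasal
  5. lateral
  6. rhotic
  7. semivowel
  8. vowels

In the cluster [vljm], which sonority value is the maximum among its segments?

7

/v/: fricative = 3.
/l/: lateral = 5.
/j/: semivowel = 7.
/m/: nasal = 4.
The maximum is 7.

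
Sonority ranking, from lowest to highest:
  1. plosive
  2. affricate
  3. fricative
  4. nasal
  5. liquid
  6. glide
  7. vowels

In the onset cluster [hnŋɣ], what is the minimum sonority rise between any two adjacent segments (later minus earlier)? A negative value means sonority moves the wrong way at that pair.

/h/: fricative = 3.
/n/: nasal = 4.
/ŋ/: nasal = 4.
/ɣ/: fricative = 3.
/h/→/n/: change +1.
/n/→/ŋ/: change +0.
/ŋ/→/ɣ/: change -1.
Minimum = -1.

-1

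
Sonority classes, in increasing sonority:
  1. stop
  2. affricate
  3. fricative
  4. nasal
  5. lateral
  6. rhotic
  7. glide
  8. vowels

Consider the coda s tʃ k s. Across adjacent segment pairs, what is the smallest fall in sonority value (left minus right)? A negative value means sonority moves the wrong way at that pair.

-2

/s/ is a fricative (sonority 3).
/tʃ/ is an affricate (sonority 2).
/k/ is a stop (sonority 1).
/s/ is a fricative (sonority 3).
/s/→/tʃ/: change +1.
/tʃ/→/k/: change +1.
/k/→/s/: change -2.
Minimum = -2.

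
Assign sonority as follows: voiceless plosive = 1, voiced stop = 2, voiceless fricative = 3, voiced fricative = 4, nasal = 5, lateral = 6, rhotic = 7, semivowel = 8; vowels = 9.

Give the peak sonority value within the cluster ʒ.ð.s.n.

5

/ʒ/ — voiced fricative, sonority 4.
/ð/ — voiced fricative, sonority 4.
/s/ — voiceless fricative, sonority 3.
/n/ — nasal, sonority 5.
The maximum is 5.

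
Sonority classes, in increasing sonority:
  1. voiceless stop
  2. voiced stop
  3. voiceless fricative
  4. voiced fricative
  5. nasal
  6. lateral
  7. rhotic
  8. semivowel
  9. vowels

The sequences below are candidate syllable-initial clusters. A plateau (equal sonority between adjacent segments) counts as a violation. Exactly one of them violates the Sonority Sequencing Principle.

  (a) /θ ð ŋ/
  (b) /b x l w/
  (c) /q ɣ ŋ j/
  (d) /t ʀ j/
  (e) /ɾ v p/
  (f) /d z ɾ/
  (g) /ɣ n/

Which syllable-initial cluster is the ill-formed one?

(a) sonority 3-4-5: well-formed.
(b) sonority 2-3-6-8: well-formed.
(c) sonority 1-4-5-8: well-formed.
(d) sonority 1-7-8: well-formed.
(e) sonority 7-4-1: ill-formed.
(f) sonority 2-4-7: well-formed.
(g) sonority 4-5: well-formed.

e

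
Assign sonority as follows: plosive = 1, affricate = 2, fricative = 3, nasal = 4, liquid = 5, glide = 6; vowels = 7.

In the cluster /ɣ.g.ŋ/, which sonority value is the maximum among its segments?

/ɣ/: fricative = 3.
/g/: plosive = 1.
/ŋ/: nasal = 4.
The maximum is 4.

4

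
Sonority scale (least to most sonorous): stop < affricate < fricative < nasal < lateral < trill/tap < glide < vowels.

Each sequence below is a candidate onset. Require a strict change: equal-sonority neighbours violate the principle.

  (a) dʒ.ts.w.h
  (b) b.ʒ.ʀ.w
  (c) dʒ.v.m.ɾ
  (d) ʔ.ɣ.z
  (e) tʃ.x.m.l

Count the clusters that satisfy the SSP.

(a) sonority 2-2-7-3: ill-formed.
(b) sonority 1-3-6-7: well-formed.
(c) sonority 2-3-4-6: well-formed.
(d) sonority 1-3-3: ill-formed.
(e) sonority 2-3-4-5: well-formed.

3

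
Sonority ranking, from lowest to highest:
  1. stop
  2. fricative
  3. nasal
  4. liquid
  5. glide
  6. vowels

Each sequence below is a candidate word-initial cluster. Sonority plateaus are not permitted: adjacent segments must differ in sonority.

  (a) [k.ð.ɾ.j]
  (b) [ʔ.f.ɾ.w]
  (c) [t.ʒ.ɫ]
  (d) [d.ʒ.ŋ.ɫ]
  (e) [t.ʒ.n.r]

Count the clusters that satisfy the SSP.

(a) sonority 1-2-4-5: well-formed.
(b) sonority 1-2-4-5: well-formed.
(c) sonority 1-2-4: well-formed.
(d) sonority 1-2-3-4: well-formed.
(e) sonority 1-2-3-4: well-formed.

5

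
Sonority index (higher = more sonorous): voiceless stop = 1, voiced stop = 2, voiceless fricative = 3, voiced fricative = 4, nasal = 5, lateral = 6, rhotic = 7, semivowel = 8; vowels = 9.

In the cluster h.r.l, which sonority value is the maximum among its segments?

/h/: voiceless fricative = 3.
/r/: rhotic = 7.
/l/: lateral = 6.
The maximum is 7.

7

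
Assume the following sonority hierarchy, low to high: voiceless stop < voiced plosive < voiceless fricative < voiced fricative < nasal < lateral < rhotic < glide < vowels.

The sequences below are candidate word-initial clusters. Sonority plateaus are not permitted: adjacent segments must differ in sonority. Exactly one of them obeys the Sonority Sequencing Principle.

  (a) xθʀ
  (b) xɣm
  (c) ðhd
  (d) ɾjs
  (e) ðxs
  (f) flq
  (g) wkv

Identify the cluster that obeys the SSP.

b

(a) 3-3-7 → violates
(b) 3-4-5 → obeys
(c) 4-3-2 → violates
(d) 7-8-3 → violates
(e) 4-3-3 → violates
(f) 3-6-1 → violates
(g) 8-1-4 → violates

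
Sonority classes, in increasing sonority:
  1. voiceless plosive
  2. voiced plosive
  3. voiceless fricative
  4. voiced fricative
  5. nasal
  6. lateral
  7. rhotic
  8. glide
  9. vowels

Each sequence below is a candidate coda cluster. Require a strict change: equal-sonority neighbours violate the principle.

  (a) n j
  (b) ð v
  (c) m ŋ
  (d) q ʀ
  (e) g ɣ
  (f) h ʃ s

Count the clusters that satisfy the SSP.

(a) 5-8 → violates
(b) 4-4 → violates
(c) 5-5 → violates
(d) 1-7 → violates
(e) 2-4 → violates
(f) 3-3-3 → violates

0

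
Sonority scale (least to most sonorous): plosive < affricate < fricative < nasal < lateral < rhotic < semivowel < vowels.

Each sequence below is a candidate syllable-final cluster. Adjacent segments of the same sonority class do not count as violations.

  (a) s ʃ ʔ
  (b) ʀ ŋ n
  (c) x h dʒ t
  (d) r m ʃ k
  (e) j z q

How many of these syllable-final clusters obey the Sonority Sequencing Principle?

(a) sonority 3-3-1: well-formed.
(b) sonority 6-4-4: well-formed.
(c) sonority 3-3-2-1: well-formed.
(d) sonority 6-4-3-1: well-formed.
(e) sonority 7-3-1: well-formed.

5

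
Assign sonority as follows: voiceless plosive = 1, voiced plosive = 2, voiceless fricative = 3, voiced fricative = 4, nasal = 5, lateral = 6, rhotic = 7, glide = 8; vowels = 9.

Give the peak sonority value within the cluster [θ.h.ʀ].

/θ/ — voiceless fricative, sonority 3.
/h/ — voiceless fricative, sonority 3.
/ʀ/ — rhotic, sonority 7.
The maximum is 7.

7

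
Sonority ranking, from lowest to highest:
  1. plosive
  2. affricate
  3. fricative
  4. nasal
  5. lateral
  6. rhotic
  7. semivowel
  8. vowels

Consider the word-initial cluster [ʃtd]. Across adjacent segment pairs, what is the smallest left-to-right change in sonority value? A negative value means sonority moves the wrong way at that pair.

/ʃ/ is a fricative (sonority 3).
/t/ is a plosive (sonority 1).
/d/ is a plosive (sonority 1).
/ʃ/→/t/: change -2.
/t/→/d/: change +0.
Minimum = -2.

-2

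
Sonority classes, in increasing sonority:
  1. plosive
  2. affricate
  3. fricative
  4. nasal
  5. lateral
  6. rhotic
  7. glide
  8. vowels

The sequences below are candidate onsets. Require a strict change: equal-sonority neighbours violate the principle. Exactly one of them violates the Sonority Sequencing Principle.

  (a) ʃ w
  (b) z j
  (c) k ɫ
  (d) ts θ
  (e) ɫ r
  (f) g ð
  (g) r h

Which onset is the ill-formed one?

(a) ʃ w: profile 3-7 — obeys.
(b) z j: profile 3-7 — obeys.
(c) k ɫ: profile 1-5 — obeys.
(d) ts θ: profile 2-3 — obeys.
(e) ɫ r: profile 5-6 — obeys.
(f) g ð: profile 1-3 — obeys.
(g) r h: profile 6-3 — violates.

g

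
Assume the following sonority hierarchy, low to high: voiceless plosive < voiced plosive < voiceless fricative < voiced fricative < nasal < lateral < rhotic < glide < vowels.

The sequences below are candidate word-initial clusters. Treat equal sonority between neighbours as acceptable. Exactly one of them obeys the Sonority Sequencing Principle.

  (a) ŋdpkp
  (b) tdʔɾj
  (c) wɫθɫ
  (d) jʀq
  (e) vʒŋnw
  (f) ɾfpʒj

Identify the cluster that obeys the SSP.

(a) ŋdpkp: profile 5-2-1-1-1 — violates.
(b) tdʔɾj: profile 1-2-1-7-8 — violates.
(c) wɫθɫ: profile 8-6-3-6 — violates.
(d) jʀq: profile 8-7-1 — violates.
(e) vʒŋnw: profile 4-4-5-5-8 — obeys.
(f) ɾfpʒj: profile 7-3-1-4-8 — violates.

e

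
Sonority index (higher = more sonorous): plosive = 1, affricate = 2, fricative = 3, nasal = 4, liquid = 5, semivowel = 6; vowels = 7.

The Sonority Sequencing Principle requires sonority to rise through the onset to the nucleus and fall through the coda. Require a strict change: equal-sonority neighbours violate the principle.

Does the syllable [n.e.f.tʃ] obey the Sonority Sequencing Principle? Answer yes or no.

yes

Onset: /n/ is a nasal (sonority 4); then the nucleus /e/ (sonority 7).
Onset profile 4-7 — rises to the nucleus.
Coda: /f/ is a fricative (sonority 3), /tʃ/ is an affricate (sonority 2).
Coda profile 7-3-2 — falls from the nucleus.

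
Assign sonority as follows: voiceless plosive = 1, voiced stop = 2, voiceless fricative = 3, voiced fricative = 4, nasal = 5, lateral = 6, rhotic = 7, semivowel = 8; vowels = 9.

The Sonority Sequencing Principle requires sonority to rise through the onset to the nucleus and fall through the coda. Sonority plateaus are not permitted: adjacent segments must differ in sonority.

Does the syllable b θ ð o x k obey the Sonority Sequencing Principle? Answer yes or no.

yes

Onset: /b/ is a voiced stop (sonority 2), /θ/ is a voiceless fricative (sonority 3), /ð/ is a voiced fricative (sonority 4); then the nucleus /o/ (sonority 9).
Onset profile 2-3-4-9 — rises to the nucleus.
Coda: /x/ is a voiceless fricative (sonority 3), /k/ is a voiceless plosive (sonority 1).
Coda profile 9-3-1 — falls from the nucleus.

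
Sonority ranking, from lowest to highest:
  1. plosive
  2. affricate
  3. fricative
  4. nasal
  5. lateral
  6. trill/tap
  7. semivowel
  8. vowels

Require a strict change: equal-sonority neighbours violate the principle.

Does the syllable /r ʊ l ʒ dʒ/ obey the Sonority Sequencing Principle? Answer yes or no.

Onset: /r/ is a trill/tap (sonority 6); then the nucleus /ʊ/ (sonority 8).
Onset profile 6-8 — rises to the nucleus.
Coda: /l/ is a lateral (sonority 5), /ʒ/ is a fricative (sonority 3), /dʒ/ is an affricate (sonority 2).
Coda profile 8-5-3-2 — falls from the nucleus.

yes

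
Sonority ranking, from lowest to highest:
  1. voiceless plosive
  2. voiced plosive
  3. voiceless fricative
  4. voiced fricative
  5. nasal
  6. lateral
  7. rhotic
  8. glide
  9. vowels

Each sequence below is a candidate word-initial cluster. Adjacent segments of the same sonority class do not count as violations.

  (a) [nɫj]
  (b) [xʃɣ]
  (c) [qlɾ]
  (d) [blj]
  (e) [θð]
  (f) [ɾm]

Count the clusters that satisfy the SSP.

5

(a) sonority 5-6-8: well-formed.
(b) sonority 3-3-4: well-formed.
(c) sonority 1-6-7: well-formed.
(d) sonority 2-6-8: well-formed.
(e) sonority 3-4: well-formed.
(f) sonority 7-5: ill-formed.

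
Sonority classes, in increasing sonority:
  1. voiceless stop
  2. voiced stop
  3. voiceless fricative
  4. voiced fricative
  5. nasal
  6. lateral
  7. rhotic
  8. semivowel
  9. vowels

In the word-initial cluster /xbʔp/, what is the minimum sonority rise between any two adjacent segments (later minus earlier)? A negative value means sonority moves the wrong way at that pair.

-1

/x/ — voiceless fricative, sonority 3.
/b/ — voiced stop, sonority 2.
/ʔ/ — voiceless stop, sonority 1.
/p/ — voiceless stop, sonority 1.
/x/→/b/: change -1.
/b/→/ʔ/: change -1.
/ʔ/→/p/: change +0.
Minimum = -1.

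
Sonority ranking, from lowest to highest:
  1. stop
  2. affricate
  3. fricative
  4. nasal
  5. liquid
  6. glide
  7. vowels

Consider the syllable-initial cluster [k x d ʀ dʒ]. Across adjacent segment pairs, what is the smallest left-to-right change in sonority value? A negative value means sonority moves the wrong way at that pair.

-3

/k/ is a stop (sonority 1).
/x/ is a fricative (sonority 3).
/d/ is a stop (sonority 1).
/ʀ/ is a liquid (sonority 5).
/dʒ/ is an affricate (sonority 2).
/k/→/x/: change +2.
/x/→/d/: change -2.
/d/→/ʀ/: change +4.
/ʀ/→/dʒ/: change -3.
Minimum = -3.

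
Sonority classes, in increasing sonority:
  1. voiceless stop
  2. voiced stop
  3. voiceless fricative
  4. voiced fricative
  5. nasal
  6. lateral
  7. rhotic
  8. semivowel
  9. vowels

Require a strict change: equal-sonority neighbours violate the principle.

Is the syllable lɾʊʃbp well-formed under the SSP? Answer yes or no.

yes

Onset: /l/ is a lateral (sonority 6), /ɾ/ is a rhotic (sonority 7); then the nucleus /ʊ/ (sonority 9).
Onset profile 6-7-9 — rises to the nucleus.
Coda: /ʃ/ is a voiceless fricative (sonority 3), /b/ is a voiced stop (sonority 2), /p/ is a voiceless stop (sonority 1).
Coda profile 9-3-2-1 — falls from the nucleus.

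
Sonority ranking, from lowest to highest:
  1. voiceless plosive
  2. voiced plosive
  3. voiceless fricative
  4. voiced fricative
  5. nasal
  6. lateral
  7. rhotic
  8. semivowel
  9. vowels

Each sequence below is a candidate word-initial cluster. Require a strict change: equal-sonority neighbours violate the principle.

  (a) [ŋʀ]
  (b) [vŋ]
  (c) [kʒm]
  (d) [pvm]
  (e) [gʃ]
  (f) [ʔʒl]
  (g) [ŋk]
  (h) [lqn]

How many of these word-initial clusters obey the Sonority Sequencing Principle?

6

(a) sonority 5-7: well-formed.
(b) sonority 4-5: well-formed.
(c) sonority 1-4-5: well-formed.
(d) sonority 1-4-5: well-formed.
(e) sonority 2-3: well-formed.
(f) sonority 1-4-6: well-formed.
(g) sonority 5-1: ill-formed.
(h) sonority 6-1-5: ill-formed.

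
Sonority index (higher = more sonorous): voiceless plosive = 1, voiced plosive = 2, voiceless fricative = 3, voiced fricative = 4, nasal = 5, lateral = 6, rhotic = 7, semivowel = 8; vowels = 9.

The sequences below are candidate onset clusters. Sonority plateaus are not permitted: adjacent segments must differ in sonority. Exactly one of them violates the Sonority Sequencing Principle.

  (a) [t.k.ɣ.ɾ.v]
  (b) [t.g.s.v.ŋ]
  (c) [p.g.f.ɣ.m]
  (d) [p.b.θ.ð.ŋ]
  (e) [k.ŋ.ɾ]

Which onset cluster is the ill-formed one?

(a) sonority 1-1-4-7-4: ill-formed.
(b) sonority 1-2-3-4-5: well-formed.
(c) sonority 1-2-3-4-5: well-formed.
(d) sonority 1-2-3-4-5: well-formed.
(e) sonority 1-5-7: well-formed.

a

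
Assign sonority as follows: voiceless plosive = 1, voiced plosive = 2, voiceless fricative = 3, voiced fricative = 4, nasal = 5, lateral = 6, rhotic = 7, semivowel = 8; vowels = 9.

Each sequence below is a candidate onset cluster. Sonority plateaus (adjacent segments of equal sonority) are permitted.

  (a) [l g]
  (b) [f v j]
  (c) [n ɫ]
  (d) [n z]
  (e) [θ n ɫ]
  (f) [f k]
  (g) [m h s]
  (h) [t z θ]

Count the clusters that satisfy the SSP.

3

(a) 6-2 → violates
(b) 3-4-8 → obeys
(c) 5-6 → obeys
(d) 5-4 → violates
(e) 3-5-6 → obeys
(f) 3-1 → violates
(g) 5-3-3 → violates
(h) 1-4-3 → violates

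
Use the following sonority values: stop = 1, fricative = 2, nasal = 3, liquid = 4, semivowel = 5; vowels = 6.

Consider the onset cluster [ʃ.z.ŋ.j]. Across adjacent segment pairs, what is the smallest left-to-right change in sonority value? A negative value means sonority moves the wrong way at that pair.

0

/ʃ/ is a fricative (sonority 2).
/z/ is a fricative (sonority 2).
/ŋ/ is a nasal (sonority 3).
/j/ is a semivowel (sonority 5).
/ʃ/→/z/: change +0.
/z/→/ŋ/: change +1.
/ŋ/→/j/: change +2.
Minimum = 0.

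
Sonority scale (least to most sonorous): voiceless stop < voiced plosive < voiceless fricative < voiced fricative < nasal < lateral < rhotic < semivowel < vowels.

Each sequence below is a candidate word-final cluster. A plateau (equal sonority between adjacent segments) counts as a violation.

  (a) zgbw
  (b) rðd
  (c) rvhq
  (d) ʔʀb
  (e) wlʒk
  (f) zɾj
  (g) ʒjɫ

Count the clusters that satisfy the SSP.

3

(a) zgbw: profile 4-2-2-8 — violates.
(b) rðd: profile 7-4-2 — obeys.
(c) rvhq: profile 7-4-3-1 — obeys.
(d) ʔʀb: profile 1-7-2 — violates.
(e) wlʒk: profile 8-6-4-1 — obeys.
(f) zɾj: profile 4-7-8 — violates.
(g) ʒjɫ: profile 4-8-6 — violates.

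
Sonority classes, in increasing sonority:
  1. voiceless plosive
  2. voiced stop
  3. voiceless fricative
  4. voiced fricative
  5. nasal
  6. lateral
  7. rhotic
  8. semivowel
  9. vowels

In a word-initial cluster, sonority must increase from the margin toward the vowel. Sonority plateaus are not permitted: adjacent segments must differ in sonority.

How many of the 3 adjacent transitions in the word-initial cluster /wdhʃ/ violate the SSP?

/w/ is a semivowel (sonority 8).
/d/ is a voiced stop (sonority 2).
/h/ is a voiceless fricative (sonority 3).
/ʃ/ is a voiceless fricative (sonority 3).
/w/→/d/: 8→2 (does not rise) — violation.
/d/→/h/: 2→3 (rises) — ok.
/h/→/ʃ/: 3→3 (plateau) — violation.

2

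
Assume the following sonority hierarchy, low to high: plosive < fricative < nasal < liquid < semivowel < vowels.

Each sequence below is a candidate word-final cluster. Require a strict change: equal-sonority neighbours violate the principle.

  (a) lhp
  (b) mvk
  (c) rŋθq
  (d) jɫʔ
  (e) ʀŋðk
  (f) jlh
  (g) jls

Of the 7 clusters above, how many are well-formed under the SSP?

(a) sonority 4-2-1: well-formed.
(b) sonority 3-2-1: well-formed.
(c) sonority 4-3-2-1: well-formed.
(d) sonority 5-4-1: well-formed.
(e) sonority 4-3-2-1: well-formed.
(f) sonority 5-4-2: well-formed.
(g) sonority 5-4-2: well-formed.

7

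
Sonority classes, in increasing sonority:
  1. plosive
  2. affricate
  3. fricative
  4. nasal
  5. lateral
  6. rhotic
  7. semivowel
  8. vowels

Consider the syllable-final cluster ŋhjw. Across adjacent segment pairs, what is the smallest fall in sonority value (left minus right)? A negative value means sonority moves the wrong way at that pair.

/ŋ/ is a nasal (sonority 4).
/h/ is a fricative (sonority 3).
/j/ is a semivowel (sonority 7).
/w/ is a semivowel (sonority 7).
/ŋ/→/h/: change +1.
/h/→/j/: change -4.
/j/→/w/: change +0.
Minimum = -4.

-4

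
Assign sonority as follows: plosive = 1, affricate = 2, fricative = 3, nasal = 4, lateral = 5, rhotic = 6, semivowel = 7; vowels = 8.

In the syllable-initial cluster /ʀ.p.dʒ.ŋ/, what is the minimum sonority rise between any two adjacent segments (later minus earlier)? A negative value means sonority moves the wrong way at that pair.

/ʀ/ is a rhotic (sonority 6).
/p/ is a plosive (sonority 1).
/dʒ/ is an affricate (sonority 2).
/ŋ/ is a nasal (sonority 4).
/ʀ/→/p/: change -5.
/p/→/dʒ/: change +1.
/dʒ/→/ŋ/: change +2.
Minimum = -5.

-5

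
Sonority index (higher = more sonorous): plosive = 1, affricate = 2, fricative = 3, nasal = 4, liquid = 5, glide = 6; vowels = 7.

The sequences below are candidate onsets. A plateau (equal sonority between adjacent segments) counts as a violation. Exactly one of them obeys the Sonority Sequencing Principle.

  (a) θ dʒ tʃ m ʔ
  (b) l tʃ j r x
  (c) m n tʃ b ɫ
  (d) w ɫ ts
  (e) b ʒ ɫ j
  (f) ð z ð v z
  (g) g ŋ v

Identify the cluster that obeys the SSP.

e

(a) sonority 3-2-2-4-1: ill-formed.
(b) sonority 5-2-6-5-3: ill-formed.
(c) sonority 4-4-2-1-5: ill-formed.
(d) sonority 6-5-2: ill-formed.
(e) sonority 1-3-5-6: well-formed.
(f) sonority 3-3-3-3-3: ill-formed.
(g) sonority 1-4-3: ill-formed.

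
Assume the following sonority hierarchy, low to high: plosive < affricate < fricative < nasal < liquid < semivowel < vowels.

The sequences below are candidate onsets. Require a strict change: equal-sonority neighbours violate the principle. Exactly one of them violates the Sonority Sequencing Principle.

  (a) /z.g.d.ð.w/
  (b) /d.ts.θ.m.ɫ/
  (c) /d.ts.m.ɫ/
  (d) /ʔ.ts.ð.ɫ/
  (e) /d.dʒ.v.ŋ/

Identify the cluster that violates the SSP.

(a) /z.g.d.ð.w/: profile 3-1-1-3-6 — violates.
(b) /d.ts.θ.m.ɫ/: profile 1-2-3-4-5 — obeys.
(c) /d.ts.m.ɫ/: profile 1-2-4-5 — obeys.
(d) /ʔ.ts.ð.ɫ/: profile 1-2-3-5 — obeys.
(e) /d.dʒ.v.ŋ/: profile 1-2-3-4 — obeys.

a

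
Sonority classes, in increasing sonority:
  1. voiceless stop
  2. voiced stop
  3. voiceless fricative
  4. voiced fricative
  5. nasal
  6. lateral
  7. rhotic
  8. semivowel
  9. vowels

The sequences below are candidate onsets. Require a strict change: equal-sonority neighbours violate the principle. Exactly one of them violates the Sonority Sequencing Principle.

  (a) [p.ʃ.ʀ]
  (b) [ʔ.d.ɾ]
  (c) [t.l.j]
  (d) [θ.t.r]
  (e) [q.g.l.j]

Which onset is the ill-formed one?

(a) 1-3-7 → obeys
(b) 1-2-7 → obeys
(c) 1-6-8 → obeys
(d) 3-1-7 → violates
(e) 1-2-6-8 → obeys

d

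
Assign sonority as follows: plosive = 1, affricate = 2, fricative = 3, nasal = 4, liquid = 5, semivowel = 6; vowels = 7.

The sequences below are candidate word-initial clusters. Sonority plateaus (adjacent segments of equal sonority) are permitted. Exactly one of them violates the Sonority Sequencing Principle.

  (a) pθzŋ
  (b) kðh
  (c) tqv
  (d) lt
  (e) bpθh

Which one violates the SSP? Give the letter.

d

(a) pθzŋ: profile 1-3-3-4 — obeys.
(b) kðh: profile 1-3-3 — obeys.
(c) tqv: profile 1-1-3 — obeys.
(d) lt: profile 5-1 — violates.
(e) bpθh: profile 1-1-3-3 — obeys.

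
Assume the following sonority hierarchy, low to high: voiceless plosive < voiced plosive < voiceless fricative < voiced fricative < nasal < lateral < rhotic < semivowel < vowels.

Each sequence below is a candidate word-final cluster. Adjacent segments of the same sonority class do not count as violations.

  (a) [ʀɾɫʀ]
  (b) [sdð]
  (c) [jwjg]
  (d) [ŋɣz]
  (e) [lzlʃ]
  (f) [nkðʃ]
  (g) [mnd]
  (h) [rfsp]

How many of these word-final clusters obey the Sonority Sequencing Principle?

4

(a) 7-7-6-7 → violates
(b) 3-2-4 → violates
(c) 8-8-8-2 → obeys
(d) 5-4-4 → obeys
(e) 6-4-6-3 → violates
(f) 5-1-4-3 → violates
(g) 5-5-2 → obeys
(h) 7-3-3-1 → obeys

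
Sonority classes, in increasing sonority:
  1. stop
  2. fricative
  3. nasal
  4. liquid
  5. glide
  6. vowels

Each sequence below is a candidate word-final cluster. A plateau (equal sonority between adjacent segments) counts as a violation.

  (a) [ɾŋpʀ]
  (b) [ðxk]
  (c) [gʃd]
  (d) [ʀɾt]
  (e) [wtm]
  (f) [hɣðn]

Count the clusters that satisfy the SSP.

(a) 4-3-1-4 → violates
(b) 2-2-1 → violates
(c) 1-2-1 → violates
(d) 4-4-1 → violates
(e) 5-1-3 → violates
(f) 2-2-2-3 → violates

0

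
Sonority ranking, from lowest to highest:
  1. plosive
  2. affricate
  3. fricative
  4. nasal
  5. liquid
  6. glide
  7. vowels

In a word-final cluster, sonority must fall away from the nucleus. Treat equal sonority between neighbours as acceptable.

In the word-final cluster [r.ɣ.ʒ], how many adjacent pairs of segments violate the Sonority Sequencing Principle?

0

/r/: liquid = 5.
/ɣ/: fricative = 3.
/ʒ/: fricative = 3.
/r/→/ɣ/: 5→3 (falls) — ok.
/ɣ/→/ʒ/: 3→3 (plateau, allowed) — ok.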